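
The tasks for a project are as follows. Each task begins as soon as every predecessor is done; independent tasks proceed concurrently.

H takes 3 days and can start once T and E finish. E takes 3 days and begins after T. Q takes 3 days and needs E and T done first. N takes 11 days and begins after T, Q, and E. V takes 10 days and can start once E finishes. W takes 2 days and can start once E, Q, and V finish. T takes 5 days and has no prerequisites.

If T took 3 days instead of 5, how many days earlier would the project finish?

Baseline: T→E→Q→N = 5+3+3+11 = 22 → 22 days.
T lies on that path, so at 3 days the path becomes 20 days.
That remains the longest chain; total 20 days.
Change in finish: 20 − 22 = -2 days.

2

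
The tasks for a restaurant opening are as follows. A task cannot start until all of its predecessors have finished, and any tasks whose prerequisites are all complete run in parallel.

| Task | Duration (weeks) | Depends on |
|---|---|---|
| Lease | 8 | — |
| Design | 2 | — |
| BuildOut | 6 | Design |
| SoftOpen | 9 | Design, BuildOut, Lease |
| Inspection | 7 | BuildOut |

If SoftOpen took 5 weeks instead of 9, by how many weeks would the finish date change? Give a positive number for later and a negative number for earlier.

-2

Critical path before the change: Lease→SoftOpen = 8+9 = 17 giving 17 weeks.
SoftOpen lies on that path, so at 5 weeks the path becomes 13 weeks.
The binding chain switches to Design→BuildOut→Inspection = 2+6+7 = 15; finish 15 weeks.
Change in finish: 15 − 17 = -2 weeks.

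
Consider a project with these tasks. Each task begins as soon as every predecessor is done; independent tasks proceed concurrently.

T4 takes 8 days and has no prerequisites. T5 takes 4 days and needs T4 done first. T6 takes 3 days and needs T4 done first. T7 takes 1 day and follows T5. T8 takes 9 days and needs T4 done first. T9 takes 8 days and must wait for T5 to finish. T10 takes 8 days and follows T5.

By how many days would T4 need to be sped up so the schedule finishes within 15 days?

5

Current finish: 20 days; target: 15.
T4 is on every critical path, so each day cut from T4 cuts the finish by one (this holds down to a finish of 13).
Need 20 − 15 = 5 days off T4 → T4 becomes 3 days, finish becomes 15.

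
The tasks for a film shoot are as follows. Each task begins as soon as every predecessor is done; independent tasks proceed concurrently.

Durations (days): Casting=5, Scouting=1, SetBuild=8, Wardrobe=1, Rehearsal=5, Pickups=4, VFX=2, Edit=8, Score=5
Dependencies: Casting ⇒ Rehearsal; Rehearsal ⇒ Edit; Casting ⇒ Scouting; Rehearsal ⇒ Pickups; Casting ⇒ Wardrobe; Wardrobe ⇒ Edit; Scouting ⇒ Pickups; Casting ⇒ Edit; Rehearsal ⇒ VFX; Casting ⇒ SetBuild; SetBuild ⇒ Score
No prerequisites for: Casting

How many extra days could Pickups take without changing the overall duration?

The longest chain is Casting→SetBuild→Score = 5+8+5 = 18; overall finish 18 days.
Pickups finishes as early as 14 and must finish by 18.
Slack of Pickups = 14 − 10 = 4 days.

4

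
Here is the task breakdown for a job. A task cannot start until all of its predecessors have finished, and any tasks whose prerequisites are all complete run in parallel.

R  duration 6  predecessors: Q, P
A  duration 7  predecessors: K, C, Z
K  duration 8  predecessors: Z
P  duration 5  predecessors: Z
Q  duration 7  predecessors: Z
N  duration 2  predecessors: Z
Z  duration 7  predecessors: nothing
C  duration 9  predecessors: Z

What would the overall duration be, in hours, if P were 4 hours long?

23

Baseline: Z→C→A = 7+9+7 = 23 → 23 hours.
P has 5 hours of float (longest path through it is 18).
That remains the longest chain; total 23 hours.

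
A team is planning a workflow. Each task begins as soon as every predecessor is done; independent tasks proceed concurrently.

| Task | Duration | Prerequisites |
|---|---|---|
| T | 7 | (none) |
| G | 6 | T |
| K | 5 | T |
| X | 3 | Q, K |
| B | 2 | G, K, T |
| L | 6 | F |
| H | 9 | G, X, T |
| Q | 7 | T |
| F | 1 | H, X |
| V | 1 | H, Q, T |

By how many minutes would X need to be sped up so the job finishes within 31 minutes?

Current finish: 33 minutes; target: 31.
X is on every critical path, so each minute cut from X cuts the finish by one (this holds down to a finish of 31).
Need 33 − 31 = 2 minutes off X → X becomes 1 minute, finish becomes 31.

2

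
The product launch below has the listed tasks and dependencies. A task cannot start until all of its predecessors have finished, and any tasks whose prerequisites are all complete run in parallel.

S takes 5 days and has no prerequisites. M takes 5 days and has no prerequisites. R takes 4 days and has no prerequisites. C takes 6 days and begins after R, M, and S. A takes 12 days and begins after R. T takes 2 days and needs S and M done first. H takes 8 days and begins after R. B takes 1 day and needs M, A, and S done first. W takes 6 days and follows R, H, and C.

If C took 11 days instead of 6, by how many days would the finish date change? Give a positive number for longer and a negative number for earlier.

As given, the longest chain is R→H→W = 4+8+6 = 18, so the finish is 18 days.
The longest path through C is only 17 days, so C has float 1.
Now S→C→W = 5+11+6 = 22 is longest, so the finish becomes 22 days.
Change in finish: 22 − 18 = +4 days.

4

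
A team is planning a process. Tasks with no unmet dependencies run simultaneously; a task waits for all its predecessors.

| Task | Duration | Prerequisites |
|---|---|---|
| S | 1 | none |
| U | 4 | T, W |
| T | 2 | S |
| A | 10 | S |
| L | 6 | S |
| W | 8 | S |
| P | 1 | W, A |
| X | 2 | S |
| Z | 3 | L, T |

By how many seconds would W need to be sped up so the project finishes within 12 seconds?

Current finish: 13 seconds; target: 12.
W is on every critical path, so each second cut from W cuts the finish by one (this holds down to a finish of 12).
Need 13 − 12 = 1 second off W → W becomes 7 seconds, finish becomes 12.

1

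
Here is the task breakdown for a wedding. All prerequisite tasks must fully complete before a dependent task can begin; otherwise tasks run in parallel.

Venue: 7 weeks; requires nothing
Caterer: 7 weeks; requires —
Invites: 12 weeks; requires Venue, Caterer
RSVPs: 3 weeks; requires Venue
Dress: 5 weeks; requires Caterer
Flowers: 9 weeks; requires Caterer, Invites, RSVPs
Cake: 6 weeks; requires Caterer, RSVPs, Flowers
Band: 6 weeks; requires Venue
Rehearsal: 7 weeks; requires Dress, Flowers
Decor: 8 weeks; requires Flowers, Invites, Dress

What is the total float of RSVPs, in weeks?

9

Venue→Invites→Flowers→Decor = 7+12+9+8 = 36 sets the makespan at 36 weeks.
RSVPs finishes as early as 10 and must finish by 19.
So RSVPs can slip 19 − 10 = 9 weeks.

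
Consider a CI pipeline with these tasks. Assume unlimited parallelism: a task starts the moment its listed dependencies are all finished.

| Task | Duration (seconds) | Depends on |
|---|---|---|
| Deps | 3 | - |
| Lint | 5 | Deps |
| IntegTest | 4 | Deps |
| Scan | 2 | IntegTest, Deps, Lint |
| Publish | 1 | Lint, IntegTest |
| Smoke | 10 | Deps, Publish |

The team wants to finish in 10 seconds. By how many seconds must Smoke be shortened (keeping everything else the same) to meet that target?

9

Current finish: 19 seconds; target: 10.
Smoke is on every critical path, so each second cut from Smoke cuts the finish by one (this holds down to a finish of 10).
Need 19 − 10 = 9 seconds off Smoke → Smoke becomes 1 second, finish becomes 10.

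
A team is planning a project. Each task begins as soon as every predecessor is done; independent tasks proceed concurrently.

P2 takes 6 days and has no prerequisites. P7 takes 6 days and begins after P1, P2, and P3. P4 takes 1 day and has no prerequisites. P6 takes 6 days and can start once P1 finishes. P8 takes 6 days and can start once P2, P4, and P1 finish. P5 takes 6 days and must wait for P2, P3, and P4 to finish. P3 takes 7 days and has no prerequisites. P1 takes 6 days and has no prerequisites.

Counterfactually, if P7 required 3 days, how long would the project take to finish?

Critical path before the change: P3→P7 = 7+6 = 13 giving 13 days.
P7 is on the critical path; changing it to 3 makes that path 10 days.
New critical path: P3→P5 = 7+6 = 13 ⇒ 13 days.

13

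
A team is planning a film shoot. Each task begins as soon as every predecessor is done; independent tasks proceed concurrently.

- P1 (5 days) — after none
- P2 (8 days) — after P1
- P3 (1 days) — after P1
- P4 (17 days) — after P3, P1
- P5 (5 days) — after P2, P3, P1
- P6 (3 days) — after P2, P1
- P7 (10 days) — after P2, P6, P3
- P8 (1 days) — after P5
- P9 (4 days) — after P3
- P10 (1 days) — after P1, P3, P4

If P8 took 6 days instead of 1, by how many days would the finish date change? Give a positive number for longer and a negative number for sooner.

The binding path is P1→P2→P6→P7 = 5+8+3+10 = 26; finish at 26 days.
P8 has 7 days of float (longest path through it is 19).
That remains the longest chain; total 26 days.
Change in finish: 26 − 26 = +0 days.

0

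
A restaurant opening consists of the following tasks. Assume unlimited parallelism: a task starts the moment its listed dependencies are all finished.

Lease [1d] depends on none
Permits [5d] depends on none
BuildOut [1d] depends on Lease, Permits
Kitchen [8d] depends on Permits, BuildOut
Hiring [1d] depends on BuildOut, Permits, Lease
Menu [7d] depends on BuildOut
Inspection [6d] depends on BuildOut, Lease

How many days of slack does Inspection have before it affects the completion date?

Critical path: Permits→BuildOut→Kitchen = 5+1+8 = 14, so the finish is 14 days.
The longest chain containing Inspection totals 12 days.
Slack of Inspection = 8 − 6 = 2 days.

2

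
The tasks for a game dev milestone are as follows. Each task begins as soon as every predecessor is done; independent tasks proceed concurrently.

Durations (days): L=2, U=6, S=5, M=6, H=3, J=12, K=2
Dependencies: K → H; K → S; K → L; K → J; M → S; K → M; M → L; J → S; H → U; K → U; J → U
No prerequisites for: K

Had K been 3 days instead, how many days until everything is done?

21

Actual critical path: K→J→U = 2+12+6 = 20 ⇒ 20 days.
K is on the critical path; changing it to 3 makes that path 21 days.
No other chain overtakes it, so the finish is 21 days.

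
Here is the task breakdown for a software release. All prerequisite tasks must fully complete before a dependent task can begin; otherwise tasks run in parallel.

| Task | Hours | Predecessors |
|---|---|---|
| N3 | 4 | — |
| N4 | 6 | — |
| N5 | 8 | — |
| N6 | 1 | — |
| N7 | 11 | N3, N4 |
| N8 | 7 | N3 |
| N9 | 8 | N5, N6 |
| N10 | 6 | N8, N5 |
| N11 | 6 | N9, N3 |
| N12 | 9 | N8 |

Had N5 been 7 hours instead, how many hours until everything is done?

21

Critical path before the change: N5→N9→N11 = 8+8+6 = 22 giving 22 hours.
N5 lies on that path, so at 7 hours the path becomes 21 hours.
The critical path is still N5→N9→N11; finish is now 21 hours.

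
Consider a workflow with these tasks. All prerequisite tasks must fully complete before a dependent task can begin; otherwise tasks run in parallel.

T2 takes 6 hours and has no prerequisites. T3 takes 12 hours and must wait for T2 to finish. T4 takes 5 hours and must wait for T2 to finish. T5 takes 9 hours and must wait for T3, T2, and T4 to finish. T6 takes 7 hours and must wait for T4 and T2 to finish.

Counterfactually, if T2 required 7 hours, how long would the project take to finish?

Actual critical path: T2→T3→T5 = 6+12+9 = 27 ⇒ 27 hours.
T2 lies on that path, so at 7 hours the path becomes 28 hours.
That remains the longest chain; total 28 hours.

28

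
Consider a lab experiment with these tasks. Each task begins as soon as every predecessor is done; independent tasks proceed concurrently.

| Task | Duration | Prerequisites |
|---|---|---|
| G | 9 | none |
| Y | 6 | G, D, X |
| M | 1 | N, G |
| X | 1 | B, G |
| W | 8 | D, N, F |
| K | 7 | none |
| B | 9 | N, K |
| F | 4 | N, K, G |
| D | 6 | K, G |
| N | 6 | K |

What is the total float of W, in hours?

4

K→N→B→X→Y = 7+6+9+1+6 = 29 sets the makespan at 29 hours.
The longest chain containing W totals 25 hours.
Slack of W = 21 − 17 = 4 hours.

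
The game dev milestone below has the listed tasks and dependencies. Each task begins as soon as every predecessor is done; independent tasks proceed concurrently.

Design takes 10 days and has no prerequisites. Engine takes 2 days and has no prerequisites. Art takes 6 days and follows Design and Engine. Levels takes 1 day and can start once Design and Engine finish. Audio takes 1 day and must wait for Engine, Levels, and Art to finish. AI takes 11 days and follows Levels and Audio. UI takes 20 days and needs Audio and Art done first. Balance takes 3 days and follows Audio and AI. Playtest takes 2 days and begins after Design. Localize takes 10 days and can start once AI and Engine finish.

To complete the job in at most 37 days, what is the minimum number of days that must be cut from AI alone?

1

Current finish: 38 days; target: 37.
AI is on every critical path, so each day cut from AI cuts the finish by one (this holds down to a finish of 37).
Need 38 − 37 = 1 day off AI → AI becomes 10 days, finish becomes 37.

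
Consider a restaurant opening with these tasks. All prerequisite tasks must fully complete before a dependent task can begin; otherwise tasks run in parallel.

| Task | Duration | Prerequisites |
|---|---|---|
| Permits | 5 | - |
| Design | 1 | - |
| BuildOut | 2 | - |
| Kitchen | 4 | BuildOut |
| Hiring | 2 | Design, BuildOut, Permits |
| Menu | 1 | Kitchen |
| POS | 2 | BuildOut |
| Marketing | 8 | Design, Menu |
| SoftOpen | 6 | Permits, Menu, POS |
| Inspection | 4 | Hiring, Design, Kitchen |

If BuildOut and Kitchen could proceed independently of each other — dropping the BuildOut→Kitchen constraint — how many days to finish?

With the dependency in place, BuildOut→Kitchen→Menu→Marketing = 2+4+1+8 = 15 sets the finish at 15 days.
Without BuildOut→Kitchen, Kitchen's earliest start moves from 2 to 0.
New critical path: Kitchen→Menu→Marketing = 4+1+8 = 13 ⇒ 13 days.

13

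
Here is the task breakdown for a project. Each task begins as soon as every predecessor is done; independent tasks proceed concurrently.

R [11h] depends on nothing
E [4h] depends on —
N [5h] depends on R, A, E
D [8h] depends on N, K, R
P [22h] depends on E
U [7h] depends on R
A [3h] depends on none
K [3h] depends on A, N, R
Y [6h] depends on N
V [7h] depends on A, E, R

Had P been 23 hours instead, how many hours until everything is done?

Critical path before the change: R→N→K→D = 11+5+3+8 = 27 giving 27 hours.
The longest path through P is only 26 hours, so P has float 1.
No other chain overtakes it, so the finish is 27 hours.

27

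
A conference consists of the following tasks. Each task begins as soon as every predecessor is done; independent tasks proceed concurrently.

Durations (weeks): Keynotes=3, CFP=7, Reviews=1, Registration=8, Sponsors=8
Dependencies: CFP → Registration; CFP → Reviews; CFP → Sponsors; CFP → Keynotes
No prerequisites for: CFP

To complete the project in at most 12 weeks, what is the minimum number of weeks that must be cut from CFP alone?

Current finish: 15 weeks; target: 12.
CFP is on every critical path, so each week cut from CFP cuts the finish by one (this holds down to a finish of 9).
Need 15 − 12 = 3 weeks off CFP → CFP becomes 4 weeks, finish becomes 12.

3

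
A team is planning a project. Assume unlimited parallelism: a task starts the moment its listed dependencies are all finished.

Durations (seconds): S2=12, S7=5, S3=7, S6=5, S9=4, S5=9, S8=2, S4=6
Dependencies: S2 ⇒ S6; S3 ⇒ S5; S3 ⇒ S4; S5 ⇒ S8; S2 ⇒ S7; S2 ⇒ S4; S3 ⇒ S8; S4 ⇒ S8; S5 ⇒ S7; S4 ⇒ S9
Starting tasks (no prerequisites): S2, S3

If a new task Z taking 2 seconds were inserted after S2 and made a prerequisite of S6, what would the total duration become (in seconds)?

22

Originally the project takes 22 seconds.
With Z inserted, S6 now waits for max(S2, Z).
New critical path: S2→S4→S9 = 12+6+4 = 22 ⇒ 22 seconds.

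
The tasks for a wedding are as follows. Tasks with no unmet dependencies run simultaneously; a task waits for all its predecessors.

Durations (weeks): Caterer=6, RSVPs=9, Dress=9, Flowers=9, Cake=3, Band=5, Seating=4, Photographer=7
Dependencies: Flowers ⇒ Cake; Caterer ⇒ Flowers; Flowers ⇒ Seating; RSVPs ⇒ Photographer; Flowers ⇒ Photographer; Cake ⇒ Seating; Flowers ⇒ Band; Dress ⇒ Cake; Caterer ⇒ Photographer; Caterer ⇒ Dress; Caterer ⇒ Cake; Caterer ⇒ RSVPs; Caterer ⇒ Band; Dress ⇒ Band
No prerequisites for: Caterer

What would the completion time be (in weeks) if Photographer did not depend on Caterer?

With the dependency in place, Caterer→RSVPs→Photographer = 6+9+7 = 22 sets the finish at 22 weeks.
Dropping Caterer→Photographer doesn't change Photographer's earliest start (15); another predecessor still binds.
The longest chain is now Caterer→RSVPs→Photographer = 6+9+7 = 22, so the plan takes 22 weeks.

22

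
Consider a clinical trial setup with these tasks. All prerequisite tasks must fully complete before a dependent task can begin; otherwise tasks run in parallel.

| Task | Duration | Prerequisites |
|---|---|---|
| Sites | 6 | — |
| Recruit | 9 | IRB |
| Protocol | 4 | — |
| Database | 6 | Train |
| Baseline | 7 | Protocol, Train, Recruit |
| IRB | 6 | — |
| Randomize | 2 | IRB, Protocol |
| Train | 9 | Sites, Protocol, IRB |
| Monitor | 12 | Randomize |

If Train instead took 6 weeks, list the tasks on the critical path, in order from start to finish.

IRB, Recruit, Baseline

As given, the longest chain is Sites→Train→Baseline = 6+9+7 = 22, so the finish is 22 weeks.
Train lies on that path, so at 6 weeks the path becomes 19 weeks.
Now IRB→Recruit→Baseline = 6+9+7 = 22 is longest, so the finish becomes 22 weeks.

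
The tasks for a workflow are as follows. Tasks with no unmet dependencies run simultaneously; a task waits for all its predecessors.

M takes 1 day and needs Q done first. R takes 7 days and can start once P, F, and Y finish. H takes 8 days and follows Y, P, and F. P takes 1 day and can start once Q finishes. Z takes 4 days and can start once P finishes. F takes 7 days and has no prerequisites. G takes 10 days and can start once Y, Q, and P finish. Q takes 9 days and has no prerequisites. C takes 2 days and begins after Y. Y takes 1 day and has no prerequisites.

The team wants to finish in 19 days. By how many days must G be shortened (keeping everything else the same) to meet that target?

Current finish: 20 days; target: 19.
G is on every critical path, so each day cut from G cuts the finish by one (this holds down to a finish of 18).
Need 20 − 19 = 1 day off G → G becomes 9 days, finish becomes 19.

1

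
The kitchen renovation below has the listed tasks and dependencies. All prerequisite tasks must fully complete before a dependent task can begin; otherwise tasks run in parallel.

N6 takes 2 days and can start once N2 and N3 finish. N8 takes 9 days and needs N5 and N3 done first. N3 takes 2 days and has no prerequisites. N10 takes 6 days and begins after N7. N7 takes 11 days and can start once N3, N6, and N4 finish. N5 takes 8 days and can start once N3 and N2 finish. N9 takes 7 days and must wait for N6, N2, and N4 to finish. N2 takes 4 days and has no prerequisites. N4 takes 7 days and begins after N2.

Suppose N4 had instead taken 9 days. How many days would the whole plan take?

30

Baseline: N2→N4→N7→N10 = 4+7+11+6 = 28 → 28 days.
N4 lies on that path, so at 9 days the path becomes 30 days.
That remains the longest chain; total 30 days.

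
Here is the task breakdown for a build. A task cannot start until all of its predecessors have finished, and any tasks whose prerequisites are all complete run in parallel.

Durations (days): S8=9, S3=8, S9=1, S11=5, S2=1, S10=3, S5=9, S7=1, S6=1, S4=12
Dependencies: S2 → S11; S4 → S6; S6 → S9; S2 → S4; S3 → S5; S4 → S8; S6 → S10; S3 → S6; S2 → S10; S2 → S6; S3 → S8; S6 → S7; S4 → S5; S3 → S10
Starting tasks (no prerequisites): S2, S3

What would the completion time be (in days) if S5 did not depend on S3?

22

With the dependency in place, S2→S4→S5 = 1+12+9 = 22 sets the finish at 22 days.
Dropping S3→S5 doesn't change S5's earliest start (13); another predecessor still binds.
The longest chain is now S2→S4→S5 = 1+12+9 = 22, so the job takes 22 days.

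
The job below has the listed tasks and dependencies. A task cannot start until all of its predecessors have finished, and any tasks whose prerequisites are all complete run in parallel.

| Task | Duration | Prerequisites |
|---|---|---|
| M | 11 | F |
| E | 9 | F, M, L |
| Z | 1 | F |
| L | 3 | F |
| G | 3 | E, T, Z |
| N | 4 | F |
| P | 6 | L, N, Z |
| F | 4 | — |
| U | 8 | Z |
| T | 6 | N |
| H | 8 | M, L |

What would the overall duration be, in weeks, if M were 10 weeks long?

26

As given, the longest chain is F→M→E→G = 4+11+9+3 = 27, so the finish is 27 weeks.
M is on the critical path; changing it to 10 makes that path 26 weeks.
That remains the longest chain; total 26 weeks.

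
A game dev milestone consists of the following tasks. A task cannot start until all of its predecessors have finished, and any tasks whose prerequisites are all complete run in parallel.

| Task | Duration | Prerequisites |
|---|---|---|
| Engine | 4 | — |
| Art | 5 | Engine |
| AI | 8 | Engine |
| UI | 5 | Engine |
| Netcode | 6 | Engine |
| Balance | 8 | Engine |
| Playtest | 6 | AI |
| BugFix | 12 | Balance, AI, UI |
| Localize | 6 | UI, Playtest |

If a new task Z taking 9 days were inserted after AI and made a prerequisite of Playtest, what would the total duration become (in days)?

33

Originally the plan takes 24 days.
With Z inserted, Playtest now waits for max(AI, Z).
New critical path: Engine→AI→Z→Playtest→Localize = 4+8+9+6+6 = 33 ⇒ 33 days.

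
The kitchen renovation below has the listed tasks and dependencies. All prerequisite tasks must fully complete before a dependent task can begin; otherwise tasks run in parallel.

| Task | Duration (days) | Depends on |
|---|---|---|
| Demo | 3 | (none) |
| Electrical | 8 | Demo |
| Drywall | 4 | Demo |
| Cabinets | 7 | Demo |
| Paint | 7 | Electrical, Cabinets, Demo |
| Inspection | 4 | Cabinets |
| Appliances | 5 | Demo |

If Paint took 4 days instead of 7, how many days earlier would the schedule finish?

Critical path before the change: Demo→Electrical→Paint = 3+8+7 = 18 giving 18 days.
Paint lies on that path, so at 4 days the path becomes 15 days.
That remains the longest chain; total 15 days.
Change in finish: 15 − 18 = -3 days.

3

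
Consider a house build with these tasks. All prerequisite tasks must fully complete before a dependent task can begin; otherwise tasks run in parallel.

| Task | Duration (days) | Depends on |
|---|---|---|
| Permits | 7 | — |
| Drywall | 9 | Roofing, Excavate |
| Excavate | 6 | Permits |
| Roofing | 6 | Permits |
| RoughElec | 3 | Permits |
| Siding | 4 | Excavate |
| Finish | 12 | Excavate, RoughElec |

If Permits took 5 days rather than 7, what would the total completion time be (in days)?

23

Actual critical path: Permits→Excavate→Finish = 7+6+12 = 25 ⇒ 25 days.
Permits is on the critical path; changing it to 5 makes that path 23 days.
The critical path is still Permits→Excavate→Finish; finish is now 23 days.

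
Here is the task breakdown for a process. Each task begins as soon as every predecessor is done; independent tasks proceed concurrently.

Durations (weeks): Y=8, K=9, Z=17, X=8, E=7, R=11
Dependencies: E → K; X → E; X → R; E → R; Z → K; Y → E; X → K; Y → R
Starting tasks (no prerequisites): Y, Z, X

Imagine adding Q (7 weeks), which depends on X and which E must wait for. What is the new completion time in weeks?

33

Originally the schedule takes 26 weeks.
With Q inserted, E now waits for max(Y, X, Q).
New critical path: X→Q→E→R = 8+7+7+11 = 33 ⇒ 33 weeks.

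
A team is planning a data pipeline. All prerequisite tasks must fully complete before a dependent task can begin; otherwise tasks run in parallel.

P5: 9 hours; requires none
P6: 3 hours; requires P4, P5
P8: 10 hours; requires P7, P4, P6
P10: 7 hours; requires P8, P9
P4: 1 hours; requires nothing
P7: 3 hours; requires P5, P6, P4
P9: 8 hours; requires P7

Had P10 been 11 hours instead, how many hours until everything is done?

36

As given, the longest chain is P5→P6→P7→P8→P10 = 9+3+3+10+7 = 32, so the finish is 32 hours.
Since P10 is critical, the +4 change carries straight to that chain (now 36 hours).
No other chain overtakes it, so the finish is 36 hours.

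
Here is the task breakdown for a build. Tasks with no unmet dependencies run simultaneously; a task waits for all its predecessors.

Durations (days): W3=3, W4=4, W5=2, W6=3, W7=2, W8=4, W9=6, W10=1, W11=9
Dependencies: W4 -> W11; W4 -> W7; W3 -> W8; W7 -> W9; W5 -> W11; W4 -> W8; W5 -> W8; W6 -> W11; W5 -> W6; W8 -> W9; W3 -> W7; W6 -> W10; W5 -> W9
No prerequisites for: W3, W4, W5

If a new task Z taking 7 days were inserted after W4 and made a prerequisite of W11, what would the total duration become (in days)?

20

Originally the job takes 14 days.
With Z inserted, W11 now waits for max(W5, W6, W4, Z).
New critical path: W4→Z→W11 = 4+7+9 = 20 ⇒ 20 days.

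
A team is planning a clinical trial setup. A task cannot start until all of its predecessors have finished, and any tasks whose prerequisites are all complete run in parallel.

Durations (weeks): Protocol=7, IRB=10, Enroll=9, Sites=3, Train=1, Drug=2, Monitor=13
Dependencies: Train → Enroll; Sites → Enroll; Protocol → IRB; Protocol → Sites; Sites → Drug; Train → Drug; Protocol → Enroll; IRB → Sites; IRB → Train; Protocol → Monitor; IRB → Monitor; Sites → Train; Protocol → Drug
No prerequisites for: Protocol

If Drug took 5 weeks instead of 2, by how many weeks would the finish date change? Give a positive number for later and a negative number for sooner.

0

Critical path before the change: Protocol→IRB→Sites→Train→Enroll = 7+10+3+1+9 = 30 giving 30 weeks.
The longest path through Drug is only 23 weeks, so Drug has float 7.
The critical path is still Protocol→IRB→Sites→Train→Enroll; finish is now 30 weeks.
Change in finish: 30 − 30 = +0 weeks.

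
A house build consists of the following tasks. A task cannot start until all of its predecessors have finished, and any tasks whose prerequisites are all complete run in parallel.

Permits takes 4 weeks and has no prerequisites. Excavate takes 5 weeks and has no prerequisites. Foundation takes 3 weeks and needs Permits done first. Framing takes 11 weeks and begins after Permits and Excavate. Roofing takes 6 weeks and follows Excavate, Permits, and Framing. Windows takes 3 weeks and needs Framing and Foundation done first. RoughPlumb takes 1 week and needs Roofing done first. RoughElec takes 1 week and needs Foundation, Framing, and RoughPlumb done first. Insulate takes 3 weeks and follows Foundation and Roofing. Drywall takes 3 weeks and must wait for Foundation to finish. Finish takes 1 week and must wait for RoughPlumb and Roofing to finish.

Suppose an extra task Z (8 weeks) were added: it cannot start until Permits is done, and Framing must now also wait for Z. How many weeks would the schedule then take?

32

Originally the schedule takes 25 weeks.
With Z inserted, Framing now waits for max(Permits, Excavate, Z).
New critical path: Permits→Z→Framing→Roofing→Insulate = 4+8+11+6+3 = 32 ⇒ 32 weeks.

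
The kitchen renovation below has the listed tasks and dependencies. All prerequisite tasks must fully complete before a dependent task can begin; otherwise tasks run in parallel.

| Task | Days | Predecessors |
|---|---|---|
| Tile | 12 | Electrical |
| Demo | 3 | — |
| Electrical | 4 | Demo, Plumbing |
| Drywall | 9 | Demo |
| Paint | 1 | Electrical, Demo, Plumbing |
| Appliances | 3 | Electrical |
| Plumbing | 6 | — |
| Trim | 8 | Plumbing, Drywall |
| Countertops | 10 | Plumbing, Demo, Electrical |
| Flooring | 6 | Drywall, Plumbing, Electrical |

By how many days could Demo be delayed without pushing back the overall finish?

2

Critical path: Plumbing→Electrical→Tile = 6+4+12 = 22, so the finish is 22 days.
Demo finishes as early as 3 and must finish by 5.
So Demo can slip 5 − 3 = 2 days.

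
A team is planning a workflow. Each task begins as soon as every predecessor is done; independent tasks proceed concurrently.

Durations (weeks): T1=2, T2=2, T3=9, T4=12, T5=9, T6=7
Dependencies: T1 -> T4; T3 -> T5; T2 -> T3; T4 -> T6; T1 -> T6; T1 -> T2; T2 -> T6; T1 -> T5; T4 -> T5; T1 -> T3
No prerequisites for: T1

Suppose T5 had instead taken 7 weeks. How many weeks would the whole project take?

Critical path before the change: T1→T4→T5 = 2+12+9 = 23 giving 23 weeks.
T5 lies on that path, so at 7 weeks the path becomes 21 weeks.
The critical path is still T1→T4→T5; finish is now 21 weeks.

21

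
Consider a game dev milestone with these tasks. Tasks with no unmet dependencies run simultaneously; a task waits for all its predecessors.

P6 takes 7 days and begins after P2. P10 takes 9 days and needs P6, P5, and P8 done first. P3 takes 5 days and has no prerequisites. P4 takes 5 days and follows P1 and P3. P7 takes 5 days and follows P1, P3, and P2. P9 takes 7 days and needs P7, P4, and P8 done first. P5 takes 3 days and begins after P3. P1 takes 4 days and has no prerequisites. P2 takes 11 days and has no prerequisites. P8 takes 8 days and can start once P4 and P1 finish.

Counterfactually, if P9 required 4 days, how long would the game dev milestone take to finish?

Actual critical path: P2→P6→P10 = 11+7+9 = 27 ⇒ 27 days.
P9 is off the critical path — its longest chain is 25 days, giving 2 of slack.
The critical path is still P2→P6→P10; finish is now 27 days.

27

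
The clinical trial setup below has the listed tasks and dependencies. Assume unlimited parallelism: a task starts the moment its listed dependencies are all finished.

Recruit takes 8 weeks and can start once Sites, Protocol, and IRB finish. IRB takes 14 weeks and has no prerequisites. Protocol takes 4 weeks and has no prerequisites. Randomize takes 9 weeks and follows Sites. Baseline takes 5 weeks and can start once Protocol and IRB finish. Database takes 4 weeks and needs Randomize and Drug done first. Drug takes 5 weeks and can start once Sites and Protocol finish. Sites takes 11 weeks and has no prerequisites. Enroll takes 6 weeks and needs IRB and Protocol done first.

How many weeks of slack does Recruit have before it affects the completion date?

Sites→Randomize→Database = 11+9+4 = 24 sets the makespan at 24 weeks.
The longest chain containing Recruit totals 22 weeks.
Float = 24 − 22 = 2.

2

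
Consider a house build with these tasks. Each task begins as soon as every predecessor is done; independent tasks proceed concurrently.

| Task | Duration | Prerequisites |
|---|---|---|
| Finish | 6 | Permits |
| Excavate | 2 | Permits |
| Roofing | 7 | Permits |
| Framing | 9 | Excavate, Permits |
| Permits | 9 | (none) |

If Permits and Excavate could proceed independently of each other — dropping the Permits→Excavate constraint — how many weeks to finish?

18

Original critical path: Permits→Excavate→Framing = 9+2+9 = 20 ⇒ 20 weeks.
Without Permits→Excavate, Excavate's earliest start moves from 9 to 0.
New critical path: Permits→Framing = 9+9 = 18 ⇒ 18 weeks.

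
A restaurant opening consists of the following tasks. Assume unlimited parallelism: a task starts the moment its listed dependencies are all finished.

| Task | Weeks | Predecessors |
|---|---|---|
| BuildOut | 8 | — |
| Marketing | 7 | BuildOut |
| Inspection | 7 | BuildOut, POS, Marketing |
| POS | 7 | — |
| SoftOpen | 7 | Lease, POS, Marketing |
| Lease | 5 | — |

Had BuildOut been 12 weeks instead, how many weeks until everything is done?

26

Baseline: BuildOut→Marketing→SoftOpen = 8+7+7 = 22 → 22 weeks.
BuildOut lies on that path, so at 12 weeks the path becomes 26 weeks.
No other chain overtakes it, so the finish is 26 weeks.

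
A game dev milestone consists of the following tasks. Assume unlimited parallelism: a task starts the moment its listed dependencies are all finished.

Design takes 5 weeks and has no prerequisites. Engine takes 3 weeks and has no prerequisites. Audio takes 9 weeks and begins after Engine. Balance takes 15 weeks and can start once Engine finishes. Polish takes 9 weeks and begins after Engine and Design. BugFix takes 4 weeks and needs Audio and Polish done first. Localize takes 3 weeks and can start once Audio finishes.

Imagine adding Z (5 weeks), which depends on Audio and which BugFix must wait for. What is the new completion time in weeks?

21

Originally the schedule takes 18 weeks.
With Z inserted, BugFix now waits for max(Audio, Polish, Z).
New critical path: Engine→Audio→Z→BugFix = 3+9+5+4 = 21 ⇒ 21 weeks.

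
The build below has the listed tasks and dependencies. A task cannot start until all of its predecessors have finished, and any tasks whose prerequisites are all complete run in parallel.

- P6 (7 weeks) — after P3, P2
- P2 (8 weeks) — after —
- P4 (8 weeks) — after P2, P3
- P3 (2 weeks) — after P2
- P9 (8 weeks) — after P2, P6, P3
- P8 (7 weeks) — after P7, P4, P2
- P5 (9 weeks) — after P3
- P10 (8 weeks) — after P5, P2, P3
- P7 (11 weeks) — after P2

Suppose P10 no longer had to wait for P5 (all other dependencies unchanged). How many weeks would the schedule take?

Original critical path: P2→P3→P5→P10 = 8+2+9+8 = 27 ⇒ 27 weeks.
Without P5→P10, P10's earliest start moves from 19 to 10.
The longest chain is now P2→P7→P8 = 8+11+7 = 26, so the schedule takes 26 weeks.

26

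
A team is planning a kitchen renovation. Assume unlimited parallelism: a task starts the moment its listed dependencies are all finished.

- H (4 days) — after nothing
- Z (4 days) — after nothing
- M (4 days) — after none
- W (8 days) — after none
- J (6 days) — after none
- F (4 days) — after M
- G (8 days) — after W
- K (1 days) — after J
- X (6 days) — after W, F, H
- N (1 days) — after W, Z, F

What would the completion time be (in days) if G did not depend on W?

14

Before: longest chain W→G = 8+8 = 16, finish 16.
Without W→G, G's earliest start moves from 8 to 0.
The longest chain is now M→F→X = 4+4+6 = 14, so the plan takes 14 days.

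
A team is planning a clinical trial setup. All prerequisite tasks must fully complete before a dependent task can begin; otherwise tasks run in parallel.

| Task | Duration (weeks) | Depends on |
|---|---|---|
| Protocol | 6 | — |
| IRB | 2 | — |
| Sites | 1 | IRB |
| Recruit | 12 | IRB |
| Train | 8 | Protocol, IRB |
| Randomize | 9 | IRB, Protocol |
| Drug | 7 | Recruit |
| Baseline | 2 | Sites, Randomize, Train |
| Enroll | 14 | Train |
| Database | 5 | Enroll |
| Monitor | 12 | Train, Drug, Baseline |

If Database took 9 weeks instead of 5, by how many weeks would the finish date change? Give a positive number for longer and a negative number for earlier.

The binding path is Protocol→Train→Enroll→Database = 6+8+14+5 = 33; finish at 33 weeks.
Since Database is critical, the +4 change carries straight to that chain (now 37 weeks).
That remains the longest chain; total 37 weeks.
Change in finish: 37 − 33 = +4 weeks.

4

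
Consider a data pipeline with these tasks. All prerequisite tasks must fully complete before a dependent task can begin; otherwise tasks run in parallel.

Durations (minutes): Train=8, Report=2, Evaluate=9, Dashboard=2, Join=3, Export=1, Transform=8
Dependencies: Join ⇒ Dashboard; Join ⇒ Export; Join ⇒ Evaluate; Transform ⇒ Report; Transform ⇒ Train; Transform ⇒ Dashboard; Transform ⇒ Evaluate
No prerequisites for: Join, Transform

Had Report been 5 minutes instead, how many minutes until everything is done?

Baseline: Transform→Evaluate = 8+9 = 17 → 17 minutes.
Report is off the critical path — its longest chain is 10 minutes, giving 7 of slack.
The critical path is still Transform→Evaluate; finish is now 17 minutes.

17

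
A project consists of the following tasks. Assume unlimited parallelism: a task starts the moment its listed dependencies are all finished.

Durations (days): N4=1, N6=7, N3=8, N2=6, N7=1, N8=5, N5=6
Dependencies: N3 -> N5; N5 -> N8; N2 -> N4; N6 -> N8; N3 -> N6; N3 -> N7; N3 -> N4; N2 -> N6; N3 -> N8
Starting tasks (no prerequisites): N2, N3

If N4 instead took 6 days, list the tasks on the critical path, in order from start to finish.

N3, N6, N8

As given, the longest chain is N3→N6→N8 = 8+7+5 = 20, so the finish is 20 days.
N4 has 11 days of float (longest path through it is 9).
No other chain overtakes it, so the finish is 20 days.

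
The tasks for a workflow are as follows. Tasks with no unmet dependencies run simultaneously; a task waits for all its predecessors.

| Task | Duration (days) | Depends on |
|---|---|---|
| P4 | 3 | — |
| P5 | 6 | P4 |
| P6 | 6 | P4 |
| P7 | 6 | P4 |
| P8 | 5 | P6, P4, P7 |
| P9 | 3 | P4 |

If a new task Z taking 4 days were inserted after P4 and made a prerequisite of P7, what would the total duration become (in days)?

18

Originally the schedule takes 14 days.
With Z inserted, P7 now waits for max(P4, Z).
New critical path: P4→Z→P7→P8 = 3+4+6+5 = 18 ⇒ 18 days.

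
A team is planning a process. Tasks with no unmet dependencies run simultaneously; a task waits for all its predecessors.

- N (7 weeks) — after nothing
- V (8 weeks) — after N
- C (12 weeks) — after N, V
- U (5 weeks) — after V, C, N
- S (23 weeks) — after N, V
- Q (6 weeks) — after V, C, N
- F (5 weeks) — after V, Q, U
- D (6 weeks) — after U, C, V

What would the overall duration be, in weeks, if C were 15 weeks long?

41

As given, the longest chain is N→V→C→U→D = 7+8+12+5+6 = 38, so the finish is 38 weeks.
C is on the critical path; changing it to 15 makes that path 41 weeks.
The critical path is still N→V→C→U→D; finish is now 41 weeks.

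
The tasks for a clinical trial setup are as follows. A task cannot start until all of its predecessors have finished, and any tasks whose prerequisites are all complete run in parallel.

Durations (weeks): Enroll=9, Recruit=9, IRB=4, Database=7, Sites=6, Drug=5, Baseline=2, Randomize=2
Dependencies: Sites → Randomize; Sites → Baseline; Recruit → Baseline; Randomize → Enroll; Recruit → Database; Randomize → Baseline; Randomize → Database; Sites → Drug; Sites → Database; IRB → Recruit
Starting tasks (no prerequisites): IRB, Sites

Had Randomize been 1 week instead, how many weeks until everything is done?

As given, the longest chain is IRB→Recruit→Database = 4+9+7 = 20, so the finish is 20 weeks.
Randomize is off the critical path — its longest chain is 17 weeks, giving 3 of slack.
That remains the longest chain; total 20 weeks.

20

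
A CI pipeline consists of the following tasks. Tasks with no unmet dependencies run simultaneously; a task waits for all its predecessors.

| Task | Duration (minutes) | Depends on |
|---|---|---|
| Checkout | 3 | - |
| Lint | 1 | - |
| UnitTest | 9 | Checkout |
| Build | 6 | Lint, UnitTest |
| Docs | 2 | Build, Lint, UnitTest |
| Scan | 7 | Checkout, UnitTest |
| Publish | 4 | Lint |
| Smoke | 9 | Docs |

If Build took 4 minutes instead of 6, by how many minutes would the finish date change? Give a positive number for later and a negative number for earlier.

-2

As given, the longest chain is Checkout→UnitTest→Build→Docs→Smoke = 3+9+6+2+9 = 29, so the finish is 29 minutes.
Build is on the critical path; changing it to 4 makes that path 27 minutes.
The critical path is still Checkout→UnitTest→Build→Docs→Smoke; finish is now 27 minutes.
Change in finish: 27 − 29 = -2 minutes.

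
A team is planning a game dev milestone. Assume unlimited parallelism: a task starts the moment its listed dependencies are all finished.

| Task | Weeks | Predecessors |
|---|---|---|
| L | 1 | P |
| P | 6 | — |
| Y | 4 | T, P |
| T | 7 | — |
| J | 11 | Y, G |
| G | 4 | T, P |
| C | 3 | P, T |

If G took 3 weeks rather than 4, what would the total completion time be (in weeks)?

As given, the longest chain is T→G→J = 7+4+11 = 22, so the finish is 22 weeks.
G is on the critical path; changing it to 3 makes that path 21 weeks.
New critical path: T→Y→J = 7+4+11 = 22 ⇒ 22 weeks.

22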